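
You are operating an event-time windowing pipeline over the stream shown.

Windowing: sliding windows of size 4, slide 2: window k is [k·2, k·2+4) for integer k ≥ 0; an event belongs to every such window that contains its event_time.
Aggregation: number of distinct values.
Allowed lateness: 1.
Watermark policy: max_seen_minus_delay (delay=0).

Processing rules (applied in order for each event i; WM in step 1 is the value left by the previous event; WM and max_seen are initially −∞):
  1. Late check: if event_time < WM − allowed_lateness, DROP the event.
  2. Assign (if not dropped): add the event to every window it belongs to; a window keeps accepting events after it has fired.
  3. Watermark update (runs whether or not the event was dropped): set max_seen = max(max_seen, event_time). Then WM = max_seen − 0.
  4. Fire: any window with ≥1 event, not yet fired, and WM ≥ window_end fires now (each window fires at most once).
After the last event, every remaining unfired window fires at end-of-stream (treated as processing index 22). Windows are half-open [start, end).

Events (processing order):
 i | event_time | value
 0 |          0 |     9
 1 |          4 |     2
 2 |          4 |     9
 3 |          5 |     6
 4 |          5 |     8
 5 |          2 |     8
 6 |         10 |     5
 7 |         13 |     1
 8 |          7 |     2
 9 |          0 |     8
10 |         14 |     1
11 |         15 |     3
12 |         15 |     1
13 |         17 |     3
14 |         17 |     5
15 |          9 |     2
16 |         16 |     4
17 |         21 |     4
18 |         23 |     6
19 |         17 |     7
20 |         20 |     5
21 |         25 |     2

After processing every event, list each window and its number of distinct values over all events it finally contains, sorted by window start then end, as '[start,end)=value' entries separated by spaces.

[0,4)=1 [2,6)=4 [4,8)=4 [8,12)=1 [10,14)=2 [12,16)=2 [14,18)=4 [16,20)=3 [18,22)=1 [20,24)=2 [22,26)=2 [24,28)=1

i=0 t=0 v=9: → [0,4); WM=0
i=1 t=4 v=2: → [4,8),[2,6); WM=4; [0,4) fires=1
i=2 t=4 v=9: → [4,8),[2,6); WM=4
i=3 t=5 v=6: → [4,8),[2,6); WM=5
i=4 t=5 v=8: → [4,8),[2,6); WM=5
i=5 t=2 v=8: DROP (t<5-1); WM=5
i=6 t=10 v=5: → [10,14),[8,12); WM=10; [2,6) fires=4 [4,8) fires=4
i=7 t=13 v=1: → [12,16),[10,14); WM=13; [8,12) fires=1
i=8 t=7 v=2: DROP (t<13-1); WM=13
i=9 t=0 v=8: DROP (t<13-1); WM=13
i=10 t=14 v=1: → [14,18),[12,16); WM=14; [10,14) fires=2
i=11 t=15 v=3: → [14,18),[12,16); WM=15
i=12 t=15 v=1: → [14,18),[12,16); WM=15
i=13 t=17 v=3: → [16,20),[14,18); WM=17; [12,16) fires=2
i=14 t=17 v=5: → [16,20),[14,18); WM=17
i=15 t=9 v=2: DROP (t<17-1); WM=17
i=16 t=16 v=4: → [16,20),[14,18); WM=17
i=17 t=21 v=4: → [20,24),[18,22); WM=21; [14,18) fires=4 [16,20) fires=3
i=18 t=23 v=6: → [22,26),[20,24); WM=23; [18,22) fires=1
i=19 t=17 v=7: DROP (t<23-1); WM=23
i=20 t=20 v=5: DROP (t<23-1); WM=23
i=21 t=25 v=2: → [24,28),[22,26); WM=25; [20,24) fires=2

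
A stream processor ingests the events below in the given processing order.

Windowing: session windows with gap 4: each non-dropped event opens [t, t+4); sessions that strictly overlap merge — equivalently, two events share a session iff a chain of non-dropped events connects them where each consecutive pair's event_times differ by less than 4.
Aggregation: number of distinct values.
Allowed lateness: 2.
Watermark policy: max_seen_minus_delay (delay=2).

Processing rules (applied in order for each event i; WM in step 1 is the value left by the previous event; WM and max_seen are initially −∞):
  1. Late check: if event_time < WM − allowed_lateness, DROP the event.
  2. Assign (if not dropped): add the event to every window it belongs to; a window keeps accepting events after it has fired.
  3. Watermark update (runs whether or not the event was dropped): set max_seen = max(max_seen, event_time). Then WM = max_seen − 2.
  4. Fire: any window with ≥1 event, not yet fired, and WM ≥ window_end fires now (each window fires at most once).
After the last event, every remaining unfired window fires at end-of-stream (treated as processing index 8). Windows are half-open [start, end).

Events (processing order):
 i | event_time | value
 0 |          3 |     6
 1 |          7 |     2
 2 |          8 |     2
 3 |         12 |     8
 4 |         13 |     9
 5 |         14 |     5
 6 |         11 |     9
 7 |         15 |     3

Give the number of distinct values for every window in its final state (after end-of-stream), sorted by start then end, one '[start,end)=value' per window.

[3,7)=1 [7,19)=5

i=0 t=3 v=6: → [3,7); WM=1
i=1 t=7 v=2: → [7,11); WM=5
i=2 t=8 v=2: → [7,12); WM=6
i=3 t=12 v=8: → [12,16); WM=10
i=4 t=13 v=9: → [12,17); WM=11
i=5 t=14 v=5: → [12,18); WM=12
i=6 t=11 v=9: → [7,18); WM=12
i=7 t=15 v=3: → [7,19); WM=13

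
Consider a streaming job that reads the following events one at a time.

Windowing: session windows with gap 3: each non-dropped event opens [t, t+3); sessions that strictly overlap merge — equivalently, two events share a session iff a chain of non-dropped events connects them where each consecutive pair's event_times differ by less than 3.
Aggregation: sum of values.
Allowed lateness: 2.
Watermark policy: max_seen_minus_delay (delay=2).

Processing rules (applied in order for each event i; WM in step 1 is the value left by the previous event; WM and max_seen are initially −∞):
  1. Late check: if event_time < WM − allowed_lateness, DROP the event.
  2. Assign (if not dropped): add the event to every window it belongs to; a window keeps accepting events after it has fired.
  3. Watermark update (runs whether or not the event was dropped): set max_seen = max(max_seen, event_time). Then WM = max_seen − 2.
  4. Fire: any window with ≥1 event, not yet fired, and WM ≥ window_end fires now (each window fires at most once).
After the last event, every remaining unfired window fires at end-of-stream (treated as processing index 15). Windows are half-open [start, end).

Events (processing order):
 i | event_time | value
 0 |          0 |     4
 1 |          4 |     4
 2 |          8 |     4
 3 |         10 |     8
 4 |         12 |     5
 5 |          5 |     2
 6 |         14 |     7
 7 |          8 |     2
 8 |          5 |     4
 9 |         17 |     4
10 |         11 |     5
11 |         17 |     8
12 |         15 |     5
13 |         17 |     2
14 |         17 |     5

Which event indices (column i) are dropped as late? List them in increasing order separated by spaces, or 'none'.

5 7 8 10

i=0 t=0 v=4: → [0,3); WM=-2
i=1 t=4 v=4: → [4,7); WM=2
i=2 t=8 v=4: → [8,11); WM=6
i=3 t=10 v=8: → [8,13); WM=8
i=4 t=12 v=5: → [8,15); WM=10
i=5 t=5 v=2: DROP (t<10-2); WM=10
i=6 t=14 v=7: → [8,17); WM=12
i=7 t=8 v=2: DROP (t<12-2); WM=12
i=8 t=5 v=4: DROP (t<12-2); WM=12
i=9 t=17 v=4: → [17,20); WM=15
i=10 t=11 v=5: DROP (t<15-2); WM=15
i=11 t=17 v=8: → [17,20); WM=15
i=12 t=15 v=5: → [8,20); WM=15
i=13 t=17 v=2: → [8,20); WM=15
i=14 t=17 v=5: → [8,20); WM=15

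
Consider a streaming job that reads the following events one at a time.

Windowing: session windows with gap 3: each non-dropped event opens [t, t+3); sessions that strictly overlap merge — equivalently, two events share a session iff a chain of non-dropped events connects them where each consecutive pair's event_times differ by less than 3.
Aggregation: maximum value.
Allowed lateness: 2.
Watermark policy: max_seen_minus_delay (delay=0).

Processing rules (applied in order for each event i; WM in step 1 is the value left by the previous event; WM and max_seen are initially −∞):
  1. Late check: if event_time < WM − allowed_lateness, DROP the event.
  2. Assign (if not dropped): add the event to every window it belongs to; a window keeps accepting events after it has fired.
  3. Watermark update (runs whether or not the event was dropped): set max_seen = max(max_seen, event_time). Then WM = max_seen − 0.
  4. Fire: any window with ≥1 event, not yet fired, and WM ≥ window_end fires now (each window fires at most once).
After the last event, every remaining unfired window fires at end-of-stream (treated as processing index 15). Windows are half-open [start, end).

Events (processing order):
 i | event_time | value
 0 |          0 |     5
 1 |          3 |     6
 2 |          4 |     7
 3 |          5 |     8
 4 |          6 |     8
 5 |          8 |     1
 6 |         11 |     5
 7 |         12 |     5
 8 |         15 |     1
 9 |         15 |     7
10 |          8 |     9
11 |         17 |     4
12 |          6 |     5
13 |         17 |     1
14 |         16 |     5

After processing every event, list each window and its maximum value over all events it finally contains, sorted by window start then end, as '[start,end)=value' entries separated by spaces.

[0,3)=5 [3,11)=8 [11,15)=5 [15,20)=7

i=0 t=0 v=5: → [0,3); WM=0
i=1 t=3 v=6: → [3,6); WM=3
i=2 t=4 v=7: → [3,7); WM=4
i=3 t=5 v=8: → [3,8); WM=5
i=4 t=6 v=8: → [3,9); WM=6
i=5 t=8 v=1: → [3,11); WM=8
i=6 t=11 v=5: → [11,14); WM=11
i=7 t=12 v=5: → [11,15); WM=12
i=8 t=15 v=1: → [15,18); WM=15
i=9 t=15 v=7: → [15,18); WM=15
i=10 t=8 v=9: DROP (t<15-2); WM=15
i=11 t=17 v=4: → [15,20); WM=17
i=12 t=6 v=5: DROP (t<17-2); WM=17
i=13 t=17 v=1: → [15,20); WM=17
i=14 t=16 v=5: → [15,20); WM=17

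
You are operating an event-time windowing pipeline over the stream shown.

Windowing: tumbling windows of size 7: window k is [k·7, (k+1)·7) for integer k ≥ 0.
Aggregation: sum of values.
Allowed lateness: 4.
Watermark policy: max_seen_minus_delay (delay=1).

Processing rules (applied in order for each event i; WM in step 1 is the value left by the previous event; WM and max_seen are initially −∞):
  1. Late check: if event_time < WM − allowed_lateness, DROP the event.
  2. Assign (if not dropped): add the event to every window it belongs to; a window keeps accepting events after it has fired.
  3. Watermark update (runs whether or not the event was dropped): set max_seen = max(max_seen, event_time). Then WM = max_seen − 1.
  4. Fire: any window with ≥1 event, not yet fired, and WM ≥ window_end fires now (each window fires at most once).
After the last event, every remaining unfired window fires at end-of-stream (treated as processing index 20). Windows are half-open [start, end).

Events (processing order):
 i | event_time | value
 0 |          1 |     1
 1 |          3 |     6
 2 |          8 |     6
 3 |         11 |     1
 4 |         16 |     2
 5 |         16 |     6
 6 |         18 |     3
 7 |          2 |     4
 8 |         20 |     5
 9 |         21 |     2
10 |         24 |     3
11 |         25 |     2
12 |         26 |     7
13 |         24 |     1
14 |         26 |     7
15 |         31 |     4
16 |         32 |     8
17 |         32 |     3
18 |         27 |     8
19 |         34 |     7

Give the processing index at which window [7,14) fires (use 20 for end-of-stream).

i=0 t=1 v=1: → [0,7); WM=0
i=1 t=3 v=6: → [0,7); WM=2
i=2 t=8 v=6: → [7,14); WM=7; [0,7) fires=7
i=3 t=11 v=1: → [7,14); WM=10
i=4 t=16 v=2: → [14,21); WM=15; [7,14) fires=7
i=5 t=16 v=6: → [14,21); WM=15
i=6 t=18 v=3: → [14,21); WM=17
i=7 t=2 v=4: DROP (t<17-4); WM=17
i=8 t=20 v=5: → [14,21); WM=19
i=9 t=21 v=2: → [21,28); WM=20
i=10 t=24 v=3: → [21,28); WM=23; [14,21) fires=16
i=11 t=25 v=2: → [21,28); WM=24
i=12 t=26 v=7: → [21,28); WM=25
i=13 t=24 v=1: → [21,28); WM=25
i=14 t=26 v=7: → [21,28); WM=25
i=15 t=31 v=4: → [28,35); WM=30; [21,28) fires=22
i=16 t=32 v=8: → [28,35); WM=31
i=17 t=32 v=3: → [28,35); WM=31
i=18 t=27 v=8: → [21,28); WM=31
i=19 t=34 v=7: → [28,35); WM=33

4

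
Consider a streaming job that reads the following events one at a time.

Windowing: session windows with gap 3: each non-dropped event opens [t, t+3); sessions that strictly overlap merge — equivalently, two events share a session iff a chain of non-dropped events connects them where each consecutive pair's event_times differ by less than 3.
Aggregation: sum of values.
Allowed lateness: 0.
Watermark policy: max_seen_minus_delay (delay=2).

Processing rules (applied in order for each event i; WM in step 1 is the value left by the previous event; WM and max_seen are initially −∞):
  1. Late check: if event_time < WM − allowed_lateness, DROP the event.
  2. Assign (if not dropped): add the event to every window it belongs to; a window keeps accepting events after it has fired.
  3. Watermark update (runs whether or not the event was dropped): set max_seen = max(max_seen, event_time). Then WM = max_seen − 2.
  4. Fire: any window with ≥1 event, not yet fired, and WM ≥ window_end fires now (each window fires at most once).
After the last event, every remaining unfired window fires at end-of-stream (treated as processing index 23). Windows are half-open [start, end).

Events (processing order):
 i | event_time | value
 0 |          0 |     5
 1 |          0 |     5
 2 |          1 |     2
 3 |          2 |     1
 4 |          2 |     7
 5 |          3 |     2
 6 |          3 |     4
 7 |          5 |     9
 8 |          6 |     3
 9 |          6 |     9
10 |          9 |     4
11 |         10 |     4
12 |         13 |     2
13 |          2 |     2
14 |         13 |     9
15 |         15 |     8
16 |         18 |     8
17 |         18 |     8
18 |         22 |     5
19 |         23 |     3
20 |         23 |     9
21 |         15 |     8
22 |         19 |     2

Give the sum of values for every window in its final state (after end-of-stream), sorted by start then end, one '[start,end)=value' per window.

[0,9)=47 [9,13)=8 [13,18)=19 [18,21)=16 [22,26)=17

i=0 t=0 v=5: → [0,3); WM=-2
i=1 t=0 v=5: → [0,3); WM=-2
i=2 t=1 v=2: → [0,4); WM=-1
i=3 t=2 v=1: → [0,5); WM=0
i=4 t=2 v=7: → [0,5); WM=0
i=5 t=3 v=2: → [0,6); WM=1
i=6 t=3 v=4: → [0,6); WM=1
i=7 t=5 v=9: → [0,8); WM=3
i=8 t=6 v=3: → [0,9); WM=4
i=9 t=6 v=9: → [0,9); WM=4
i=10 t=9 v=4: → [9,12); WM=7
i=11 t=10 v=4: → [9,13); WM=8
i=12 t=13 v=2: → [13,16); WM=11
i=13 t=2 v=2: DROP (t<11-0); WM=11
i=14 t=13 v=9: → [13,16); WM=11
i=15 t=15 v=8: → [13,18); WM=13
i=16 t=18 v=8: → [18,21); WM=16
i=17 t=18 v=8: → [18,21); WM=16
i=18 t=22 v=5: → [22,25); WM=20
i=19 t=23 v=3: → [22,26); WM=21
i=20 t=23 v=9: → [22,26); WM=21
i=21 t=15 v=8: DROP (t<21-0); WM=21
i=22 t=19 v=2: DROP (t<21-0); WM=21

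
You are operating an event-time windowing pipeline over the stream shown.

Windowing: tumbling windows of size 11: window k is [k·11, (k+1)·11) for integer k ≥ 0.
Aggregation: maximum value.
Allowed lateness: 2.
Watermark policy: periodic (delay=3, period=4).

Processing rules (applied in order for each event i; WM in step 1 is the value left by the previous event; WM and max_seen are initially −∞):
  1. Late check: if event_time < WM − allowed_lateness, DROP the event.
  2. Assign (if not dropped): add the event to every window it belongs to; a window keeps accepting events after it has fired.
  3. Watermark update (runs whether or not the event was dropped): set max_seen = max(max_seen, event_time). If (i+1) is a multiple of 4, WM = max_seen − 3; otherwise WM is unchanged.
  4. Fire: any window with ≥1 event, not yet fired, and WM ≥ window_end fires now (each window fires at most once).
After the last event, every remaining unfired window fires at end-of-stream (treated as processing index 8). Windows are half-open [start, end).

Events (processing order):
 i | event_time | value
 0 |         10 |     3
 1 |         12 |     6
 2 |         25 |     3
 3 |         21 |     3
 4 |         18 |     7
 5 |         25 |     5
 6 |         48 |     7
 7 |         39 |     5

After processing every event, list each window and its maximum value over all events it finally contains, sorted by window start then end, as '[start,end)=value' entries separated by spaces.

i=0 t=10 v=3: → [0,11); WM=−∞
i=1 t=12 v=6: → [11,22); WM=−∞
i=2 t=25 v=3: → [22,33); WM=−∞
i=3 t=21 v=3: → [11,22); WM=22; [0,11) fires=3 [11,22) fires=6
i=4 t=18 v=7: DROP (t<22-2); WM=22
i=5 t=25 v=5: → [22,33); WM=22
i=6 t=48 v=7: → [44,55); WM=22
i=7 t=39 v=5: → [33,44); WM=45; [22,33) fires=5 [33,44) fires=5

[0,11)=3 [11,22)=6 [22,33)=5 [33,44)=5 [44,55)=7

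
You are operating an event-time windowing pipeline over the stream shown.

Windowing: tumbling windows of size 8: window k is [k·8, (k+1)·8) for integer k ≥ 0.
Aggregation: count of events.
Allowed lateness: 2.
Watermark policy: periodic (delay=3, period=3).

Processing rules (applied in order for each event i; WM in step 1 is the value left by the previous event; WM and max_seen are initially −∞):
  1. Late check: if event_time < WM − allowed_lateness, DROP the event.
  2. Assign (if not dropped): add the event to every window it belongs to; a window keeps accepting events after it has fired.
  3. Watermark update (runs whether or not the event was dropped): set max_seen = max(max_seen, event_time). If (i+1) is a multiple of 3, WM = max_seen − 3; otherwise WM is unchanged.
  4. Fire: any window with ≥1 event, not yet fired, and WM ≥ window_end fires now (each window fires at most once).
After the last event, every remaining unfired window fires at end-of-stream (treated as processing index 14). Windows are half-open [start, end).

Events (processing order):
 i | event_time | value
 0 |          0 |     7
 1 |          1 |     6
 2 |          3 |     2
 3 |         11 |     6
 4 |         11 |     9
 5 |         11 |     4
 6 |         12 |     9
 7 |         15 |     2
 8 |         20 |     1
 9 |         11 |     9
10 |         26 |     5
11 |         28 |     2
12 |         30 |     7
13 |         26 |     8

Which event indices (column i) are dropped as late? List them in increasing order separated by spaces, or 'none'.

i=0 t=0 v=7: → [0,8); WM=−∞
i=1 t=1 v=6: → [0,8); WM=−∞
i=2 t=3 v=2: → [0,8); WM=0
i=3 t=11 v=6: → [8,16); WM=0
i=4 t=11 v=9: → [8,16); WM=0
i=5 t=11 v=4: → [8,16); WM=8; [0,8) fires=3
i=6 t=12 v=9: → [8,16); WM=8
i=7 t=15 v=2: → [8,16); WM=8
i=8 t=20 v=1: → [16,24); WM=17; [8,16) fires=5
i=9 t=11 v=9: DROP (t<17-2); WM=17
i=10 t=26 v=5: → [24,32); WM=17
i=11 t=28 v=2: → [24,32); WM=25; [16,24) fires=1
i=12 t=30 v=7: → [24,32); WM=25
i=13 t=26 v=8: → [24,32); WM=25

9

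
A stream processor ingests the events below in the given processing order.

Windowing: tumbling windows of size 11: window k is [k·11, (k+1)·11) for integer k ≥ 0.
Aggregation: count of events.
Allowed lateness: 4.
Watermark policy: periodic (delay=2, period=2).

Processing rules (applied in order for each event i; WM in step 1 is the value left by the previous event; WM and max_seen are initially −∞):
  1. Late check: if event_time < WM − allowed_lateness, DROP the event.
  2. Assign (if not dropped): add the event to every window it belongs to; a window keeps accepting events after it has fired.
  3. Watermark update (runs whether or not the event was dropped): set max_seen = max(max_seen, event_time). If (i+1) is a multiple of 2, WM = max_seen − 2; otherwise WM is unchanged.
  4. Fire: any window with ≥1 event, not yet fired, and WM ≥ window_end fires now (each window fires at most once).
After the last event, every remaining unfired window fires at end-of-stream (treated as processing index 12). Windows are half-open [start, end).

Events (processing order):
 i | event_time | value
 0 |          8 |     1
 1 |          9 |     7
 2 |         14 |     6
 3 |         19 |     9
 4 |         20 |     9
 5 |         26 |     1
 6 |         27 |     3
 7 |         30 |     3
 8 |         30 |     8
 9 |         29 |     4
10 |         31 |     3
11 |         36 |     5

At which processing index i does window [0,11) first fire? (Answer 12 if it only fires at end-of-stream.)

3

i=0 t=8 v=1: → [0,11); WM=−∞
i=1 t=9 v=7: → [0,11); WM=7
i=2 t=14 v=6: → [11,22); WM=7
i=3 t=19 v=9: → [11,22); WM=17; [0,11) fires=2
i=4 t=20 v=9: → [11,22); WM=17
i=5 t=26 v=1: → [22,33); WM=24; [11,22) fires=3
i=6 t=27 v=3: → [22,33); WM=24
i=7 t=30 v=3: → [22,33); WM=28
i=8 t=30 v=8: → [22,33); WM=28
i=9 t=29 v=4: → [22,33); WM=28
i=10 t=31 v=3: → [22,33); WM=28
i=11 t=36 v=5: → [33,44); WM=34; [22,33) fires=6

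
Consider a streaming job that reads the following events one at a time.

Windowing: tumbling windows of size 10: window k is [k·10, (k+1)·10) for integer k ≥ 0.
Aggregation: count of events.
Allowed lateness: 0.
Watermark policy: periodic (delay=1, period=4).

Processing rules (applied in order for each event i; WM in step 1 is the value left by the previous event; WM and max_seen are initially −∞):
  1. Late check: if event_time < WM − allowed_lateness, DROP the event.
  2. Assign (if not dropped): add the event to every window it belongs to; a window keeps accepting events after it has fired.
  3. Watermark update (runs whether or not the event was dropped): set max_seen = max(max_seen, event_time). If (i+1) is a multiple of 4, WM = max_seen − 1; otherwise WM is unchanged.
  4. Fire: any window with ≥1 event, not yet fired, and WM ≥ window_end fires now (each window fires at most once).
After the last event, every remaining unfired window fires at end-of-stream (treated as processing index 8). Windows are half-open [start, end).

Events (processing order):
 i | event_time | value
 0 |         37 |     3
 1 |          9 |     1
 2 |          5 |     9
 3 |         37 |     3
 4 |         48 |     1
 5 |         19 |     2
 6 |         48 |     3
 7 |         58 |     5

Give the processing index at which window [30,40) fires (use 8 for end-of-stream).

7

i=0 t=37 v=3: → [30,40); WM=−∞
i=1 t=9 v=1: → [0,10); WM=−∞
i=2 t=5 v=9: → [0,10); WM=−∞
i=3 t=37 v=3: → [30,40); WM=36; [0,10) fires=2
i=4 t=48 v=1: → [40,50); WM=36
i=5 t=19 v=2: DROP (t<36-0); WM=36
i=6 t=48 v=3: → [40,50); WM=36
i=7 t=58 v=5: → [50,60); WM=57; [30,40) fires=2 [40,50) fires=2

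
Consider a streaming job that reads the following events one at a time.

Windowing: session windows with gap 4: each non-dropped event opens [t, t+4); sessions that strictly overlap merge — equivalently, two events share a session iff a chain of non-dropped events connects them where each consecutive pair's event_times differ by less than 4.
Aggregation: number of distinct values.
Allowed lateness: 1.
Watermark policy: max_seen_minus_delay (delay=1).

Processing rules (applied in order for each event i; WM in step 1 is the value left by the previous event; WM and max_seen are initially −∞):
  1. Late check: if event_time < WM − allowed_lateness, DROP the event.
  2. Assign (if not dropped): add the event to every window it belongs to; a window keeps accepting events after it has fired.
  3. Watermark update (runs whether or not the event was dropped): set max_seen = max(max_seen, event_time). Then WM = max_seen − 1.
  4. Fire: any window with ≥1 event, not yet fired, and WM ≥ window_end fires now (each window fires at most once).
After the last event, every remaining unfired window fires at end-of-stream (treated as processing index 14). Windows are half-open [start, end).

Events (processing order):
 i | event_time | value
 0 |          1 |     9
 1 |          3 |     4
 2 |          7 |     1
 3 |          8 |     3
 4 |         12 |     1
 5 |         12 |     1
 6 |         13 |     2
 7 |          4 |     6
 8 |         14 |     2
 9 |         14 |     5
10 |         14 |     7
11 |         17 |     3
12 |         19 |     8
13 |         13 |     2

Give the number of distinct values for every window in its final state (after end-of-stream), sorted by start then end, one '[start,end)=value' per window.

[1,7)=2 [7,12)=2 [12,23)=6

i=0 t=1 v=9: → [1,5); WM=0
i=1 t=3 v=4: → [1,7); WM=2
i=2 t=7 v=1: → [7,11); WM=6
i=3 t=8 v=3: → [7,12); WM=7
i=4 t=12 v=1: → [12,16); WM=11
i=5 t=12 v=1: → [12,16); WM=11
i=6 t=13 v=2: → [12,17); WM=12
i=7 t=4 v=6: DROP (t<12-1); WM=12
i=8 t=14 v=2: → [12,18); WM=13
i=9 t=14 v=5: → [12,18); WM=13
i=10 t=14 v=7: → [12,18); WM=13
i=11 t=17 v=3: → [12,21); WM=16
i=12 t=19 v=8: → [12,23); WM=18
i=13 t=13 v=2: DROP (t<18-1); WM=18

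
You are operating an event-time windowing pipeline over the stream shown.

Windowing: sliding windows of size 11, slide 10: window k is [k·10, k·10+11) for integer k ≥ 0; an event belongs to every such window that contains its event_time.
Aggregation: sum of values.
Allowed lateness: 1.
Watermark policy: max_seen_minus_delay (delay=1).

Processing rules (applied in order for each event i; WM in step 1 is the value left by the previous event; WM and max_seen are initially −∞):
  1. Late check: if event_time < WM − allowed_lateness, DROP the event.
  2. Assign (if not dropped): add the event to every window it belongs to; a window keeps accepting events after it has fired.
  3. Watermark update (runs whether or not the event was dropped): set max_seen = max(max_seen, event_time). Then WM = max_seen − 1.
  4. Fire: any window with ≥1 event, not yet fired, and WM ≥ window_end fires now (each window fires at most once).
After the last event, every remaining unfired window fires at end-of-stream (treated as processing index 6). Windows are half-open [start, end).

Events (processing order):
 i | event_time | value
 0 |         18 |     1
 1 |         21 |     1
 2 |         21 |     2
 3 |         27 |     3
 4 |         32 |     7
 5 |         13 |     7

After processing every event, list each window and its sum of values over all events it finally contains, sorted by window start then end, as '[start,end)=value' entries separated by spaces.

i=0 t=18 v=1: → [10,21); WM=17
i=1 t=21 v=1: → [20,31); WM=20
i=2 t=21 v=2: → [20,31); WM=20
i=3 t=27 v=3: → [20,31); WM=26; [10,21) fires=1
i=4 t=32 v=7: → [30,41); WM=31; [20,31) fires=6
i=5 t=13 v=7: DROP (t<31-1); WM=31

[10,21)=1 [20,31)=6 [30,41)=7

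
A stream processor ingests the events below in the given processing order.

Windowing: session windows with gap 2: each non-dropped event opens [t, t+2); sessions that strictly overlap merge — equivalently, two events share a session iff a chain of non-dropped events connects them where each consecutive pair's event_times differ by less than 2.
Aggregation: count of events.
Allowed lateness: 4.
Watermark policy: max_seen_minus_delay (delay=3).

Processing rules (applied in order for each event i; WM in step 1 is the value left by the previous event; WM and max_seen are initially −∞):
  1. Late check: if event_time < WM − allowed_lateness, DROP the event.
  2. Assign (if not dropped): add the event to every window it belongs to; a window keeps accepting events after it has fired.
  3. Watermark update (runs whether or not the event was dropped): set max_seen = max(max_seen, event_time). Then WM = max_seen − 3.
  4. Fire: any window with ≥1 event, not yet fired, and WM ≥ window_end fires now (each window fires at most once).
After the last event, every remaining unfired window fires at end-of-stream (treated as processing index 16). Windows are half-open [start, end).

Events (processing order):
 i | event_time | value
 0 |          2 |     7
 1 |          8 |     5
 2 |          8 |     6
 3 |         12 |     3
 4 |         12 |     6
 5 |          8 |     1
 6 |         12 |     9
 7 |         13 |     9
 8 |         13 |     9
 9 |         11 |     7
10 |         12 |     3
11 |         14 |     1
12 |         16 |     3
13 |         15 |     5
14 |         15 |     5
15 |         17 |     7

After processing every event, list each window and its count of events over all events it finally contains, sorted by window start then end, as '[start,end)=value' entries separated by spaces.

[2,4)=1 [8,10)=3 [11,19)=12

i=0 t=2 v=7: → [2,4); WM=-1
i=1 t=8 v=5: → [8,10); WM=5
i=2 t=8 v=6: → [8,10); WM=5
i=3 t=12 v=3: → [12,14); WM=9
i=4 t=12 v=6: → [12,14); WM=9
i=5 t=8 v=1: → [8,10); WM=9
i=6 t=12 v=9: → [12,14); WM=9
i=7 t=13 v=9: → [12,15); WM=10
i=8 t=13 v=9: → [12,15); WM=10
i=9 t=11 v=7: → [11,15); WM=10
i=10 t=12 v=3: → [11,15); WM=10
i=11 t=14 v=1: → [11,16); WM=11
i=12 t=16 v=3: → [16,18); WM=13
i=13 t=15 v=5: → [11,18); WM=13
i=14 t=15 v=5: → [11,18); WM=13
i=15 t=17 v=7: → [11,19); WM=14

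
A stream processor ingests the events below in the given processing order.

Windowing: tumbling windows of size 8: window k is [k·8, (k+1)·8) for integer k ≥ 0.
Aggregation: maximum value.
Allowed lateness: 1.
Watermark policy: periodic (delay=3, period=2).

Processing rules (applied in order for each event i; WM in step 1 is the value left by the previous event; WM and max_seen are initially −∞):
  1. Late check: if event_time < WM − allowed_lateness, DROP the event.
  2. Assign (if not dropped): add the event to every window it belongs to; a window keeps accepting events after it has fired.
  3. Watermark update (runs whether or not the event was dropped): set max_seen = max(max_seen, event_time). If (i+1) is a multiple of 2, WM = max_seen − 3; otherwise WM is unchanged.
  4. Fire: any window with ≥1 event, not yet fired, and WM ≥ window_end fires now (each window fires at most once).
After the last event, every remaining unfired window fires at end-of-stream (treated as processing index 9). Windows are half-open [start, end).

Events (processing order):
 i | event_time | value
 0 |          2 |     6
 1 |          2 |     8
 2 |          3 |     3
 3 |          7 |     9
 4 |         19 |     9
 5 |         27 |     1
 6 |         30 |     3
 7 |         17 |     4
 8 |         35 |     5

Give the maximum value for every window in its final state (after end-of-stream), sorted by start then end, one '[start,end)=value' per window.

i=0 t=2 v=6: → [0,8); WM=−∞
i=1 t=2 v=8: → [0,8); WM=-1
i=2 t=3 v=3: → [0,8); WM=-1
i=3 t=7 v=9: → [0,8); WM=4
i=4 t=19 v=9: → [16,24); WM=4
i=5 t=27 v=1: → [24,32); WM=24; [0,8) fires=9 [16,24) fires=9
i=6 t=30 v=3: → [24,32); WM=24
i=7 t=17 v=4: DROP (t<24-1); WM=27
i=8 t=35 v=5: → [32,40); WM=27

[0,8)=9 [16,24)=9 [24,32)=3 [32,40)=5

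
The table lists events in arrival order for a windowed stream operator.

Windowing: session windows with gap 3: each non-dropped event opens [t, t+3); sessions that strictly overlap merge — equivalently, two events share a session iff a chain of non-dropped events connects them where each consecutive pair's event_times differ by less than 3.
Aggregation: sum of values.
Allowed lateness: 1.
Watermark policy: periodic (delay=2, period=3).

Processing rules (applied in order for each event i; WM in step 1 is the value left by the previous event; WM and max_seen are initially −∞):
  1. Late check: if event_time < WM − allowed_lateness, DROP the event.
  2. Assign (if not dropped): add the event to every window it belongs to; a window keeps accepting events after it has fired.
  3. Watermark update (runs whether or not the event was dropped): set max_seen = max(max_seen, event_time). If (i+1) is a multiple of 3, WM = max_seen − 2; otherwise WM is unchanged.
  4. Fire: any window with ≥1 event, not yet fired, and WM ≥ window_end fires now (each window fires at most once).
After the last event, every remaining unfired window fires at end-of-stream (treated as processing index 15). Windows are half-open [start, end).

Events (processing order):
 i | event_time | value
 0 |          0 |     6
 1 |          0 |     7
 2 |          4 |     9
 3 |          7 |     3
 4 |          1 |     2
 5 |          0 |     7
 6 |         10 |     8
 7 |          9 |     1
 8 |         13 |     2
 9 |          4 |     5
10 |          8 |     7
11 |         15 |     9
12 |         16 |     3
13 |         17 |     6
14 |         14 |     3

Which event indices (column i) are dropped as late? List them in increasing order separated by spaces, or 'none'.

i=0 t=0 v=6: → [0,3); WM=−∞
i=1 t=0 v=7: → [0,3); WM=−∞
i=2 t=4 v=9: → [4,7); WM=2
i=3 t=7 v=3: → [7,10); WM=2
i=4 t=1 v=2: → [0,4); WM=2
i=5 t=0 v=7: DROP (t<2-1); WM=5
i=6 t=10 v=8: → [10,13); WM=5
i=7 t=9 v=1: → [7,13); WM=5
i=8 t=13 v=2: → [13,16); WM=11
i=9 t=4 v=5: DROP (t<11-1); WM=11
i=10 t=8 v=7: DROP (t<11-1); WM=11
i=11 t=15 v=9: → [13,18); WM=13
i=12 t=16 v=3: → [13,19); WM=13
i=13 t=17 v=6: → [13,20); WM=13
i=14 t=14 v=3: → [13,20); WM=15

5 9 10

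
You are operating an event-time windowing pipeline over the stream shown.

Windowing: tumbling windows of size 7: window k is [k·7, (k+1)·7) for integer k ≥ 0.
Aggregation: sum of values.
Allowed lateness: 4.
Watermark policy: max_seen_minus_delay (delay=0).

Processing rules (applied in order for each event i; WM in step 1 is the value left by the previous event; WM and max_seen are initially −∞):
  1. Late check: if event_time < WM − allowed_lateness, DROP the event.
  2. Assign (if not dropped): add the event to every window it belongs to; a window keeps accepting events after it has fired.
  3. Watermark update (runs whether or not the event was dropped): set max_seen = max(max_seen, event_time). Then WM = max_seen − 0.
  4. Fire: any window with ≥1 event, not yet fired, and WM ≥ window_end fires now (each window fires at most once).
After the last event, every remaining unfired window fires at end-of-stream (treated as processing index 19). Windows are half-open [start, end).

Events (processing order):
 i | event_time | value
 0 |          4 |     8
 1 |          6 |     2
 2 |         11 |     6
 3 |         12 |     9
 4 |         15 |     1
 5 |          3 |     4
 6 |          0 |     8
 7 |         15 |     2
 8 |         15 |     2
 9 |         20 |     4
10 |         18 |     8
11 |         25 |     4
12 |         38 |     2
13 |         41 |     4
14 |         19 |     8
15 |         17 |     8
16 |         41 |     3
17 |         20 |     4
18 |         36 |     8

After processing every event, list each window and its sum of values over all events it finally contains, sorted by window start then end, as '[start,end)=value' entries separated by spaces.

i=0 t=4 v=8: → [0,7); WM=4
i=1 t=6 v=2: → [0,7); WM=6
i=2 t=11 v=6: → [7,14); WM=11; [0,7) fires=10
i=3 t=12 v=9: → [7,14); WM=12
i=4 t=15 v=1: → [14,21); WM=15; [7,14) fires=15
i=5 t=3 v=4: DROP (t<15-4); WM=15
i=6 t=0 v=8: DROP (t<15-4); WM=15
i=7 t=15 v=2: → [14,21); WM=15
i=8 t=15 v=2: → [14,21); WM=15
i=9 t=20 v=4: → [14,21); WM=20
i=10 t=18 v=8: → [14,21); WM=20
i=11 t=25 v=4: → [21,28); WM=25; [14,21) fires=17
i=12 t=38 v=2: → [35,42); WM=38; [21,28) fires=4
i=13 t=41 v=4: → [35,42); WM=41
i=14 t=19 v=8: DROP (t<41-4); WM=41
i=15 t=17 v=8: DROP (t<41-4); WM=41
i=16 t=41 v=3: → [35,42); WM=41
i=17 t=20 v=4: DROP (t<41-4); WM=41
i=18 t=36 v=8: DROP (t<41-4); WM=41

[0,7)=10 [7,14)=15 [14,21)=17 [21,28)=4 [35,42)=9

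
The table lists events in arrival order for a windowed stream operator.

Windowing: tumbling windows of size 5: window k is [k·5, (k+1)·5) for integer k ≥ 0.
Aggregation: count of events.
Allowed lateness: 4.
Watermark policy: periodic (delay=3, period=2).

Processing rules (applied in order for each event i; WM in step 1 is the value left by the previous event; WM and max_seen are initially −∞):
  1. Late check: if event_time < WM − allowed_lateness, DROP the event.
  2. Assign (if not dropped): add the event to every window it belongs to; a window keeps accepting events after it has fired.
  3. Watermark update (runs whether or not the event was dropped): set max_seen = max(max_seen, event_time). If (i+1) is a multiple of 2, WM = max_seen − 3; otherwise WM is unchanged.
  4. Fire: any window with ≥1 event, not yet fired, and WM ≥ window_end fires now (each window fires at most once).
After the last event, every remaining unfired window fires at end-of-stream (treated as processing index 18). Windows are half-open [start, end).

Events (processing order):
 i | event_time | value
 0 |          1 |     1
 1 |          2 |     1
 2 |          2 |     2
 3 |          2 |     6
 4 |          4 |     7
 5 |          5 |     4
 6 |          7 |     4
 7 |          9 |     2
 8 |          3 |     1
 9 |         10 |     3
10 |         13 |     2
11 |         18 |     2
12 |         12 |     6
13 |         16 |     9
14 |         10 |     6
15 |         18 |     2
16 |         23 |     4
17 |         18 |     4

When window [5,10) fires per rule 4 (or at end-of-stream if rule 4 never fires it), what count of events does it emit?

i=0 t=1 v=1: → [0,5); WM=−∞
i=1 t=2 v=1: → [0,5); WM=-1
i=2 t=2 v=2: → [0,5); WM=-1
i=3 t=2 v=6: → [0,5); WM=-1
i=4 t=4 v=7: → [0,5); WM=-1
i=5 t=5 v=4: → [5,10); WM=2
i=6 t=7 v=4: → [5,10); WM=2
i=7 t=9 v=2: → [5,10); WM=6; [0,5) fires=5
i=8 t=3 v=1: → [0,5); WM=6
i=9 t=10 v=3: → [10,15); WM=7
i=10 t=13 v=2: → [10,15); WM=7
i=11 t=18 v=2: → [15,20); WM=15; [5,10) fires=3 [10,15) fires=2
i=12 t=12 v=6: → [10,15); WM=15
i=13 t=16 v=9: → [15,20); WM=15
i=14 t=10 v=6: DROP (t<15-4); WM=15
i=15 t=18 v=2: → [15,20); WM=15
i=16 t=23 v=4: → [20,25); WM=15
i=17 t=18 v=4: → [15,20); WM=20; [15,20) fires=4

3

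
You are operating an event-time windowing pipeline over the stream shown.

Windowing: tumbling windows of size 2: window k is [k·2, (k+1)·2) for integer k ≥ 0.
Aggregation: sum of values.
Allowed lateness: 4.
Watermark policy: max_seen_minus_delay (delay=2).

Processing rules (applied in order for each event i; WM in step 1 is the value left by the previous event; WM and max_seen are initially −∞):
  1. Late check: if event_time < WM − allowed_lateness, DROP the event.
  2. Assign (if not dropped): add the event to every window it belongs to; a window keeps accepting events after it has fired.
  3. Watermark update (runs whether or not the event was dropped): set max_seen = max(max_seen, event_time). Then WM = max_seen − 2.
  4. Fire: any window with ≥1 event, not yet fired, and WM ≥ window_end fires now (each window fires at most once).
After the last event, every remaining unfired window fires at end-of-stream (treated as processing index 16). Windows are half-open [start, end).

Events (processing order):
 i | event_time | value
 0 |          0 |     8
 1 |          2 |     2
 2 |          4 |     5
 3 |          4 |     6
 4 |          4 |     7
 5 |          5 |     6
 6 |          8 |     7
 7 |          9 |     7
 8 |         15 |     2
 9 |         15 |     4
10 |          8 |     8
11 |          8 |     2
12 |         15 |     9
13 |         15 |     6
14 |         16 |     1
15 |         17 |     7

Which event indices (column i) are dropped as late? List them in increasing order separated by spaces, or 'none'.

10 11

i=0 t=0 v=8: → [0,2); WM=-2
i=1 t=2 v=2: → [2,4); WM=0
i=2 t=4 v=5: → [4,6); WM=2; [0,2) fires=8
i=3 t=4 v=6: → [4,6); WM=2
i=4 t=4 v=7: → [4,6); WM=2
i=5 t=5 v=6: → [4,6); WM=3
i=6 t=8 v=7: → [8,10); WM=6; [2,4) fires=2 [4,6) fires=24
i=7 t=9 v=7: → [8,10); WM=7
i=8 t=15 v=2: → [14,16); WM=13; [8,10) fires=14
i=9 t=15 v=4: → [14,16); WM=13
i=10 t=8 v=8: DROP (t<13-4); WM=13
i=11 t=8 v=2: DROP (t<13-4); WM=13
i=12 t=15 v=9: → [14,16); WM=13
i=13 t=15 v=6: → [14,16); WM=13
i=14 t=16 v=1: → [16,18); WM=14
i=15 t=17 v=7: → [16,18); WM=15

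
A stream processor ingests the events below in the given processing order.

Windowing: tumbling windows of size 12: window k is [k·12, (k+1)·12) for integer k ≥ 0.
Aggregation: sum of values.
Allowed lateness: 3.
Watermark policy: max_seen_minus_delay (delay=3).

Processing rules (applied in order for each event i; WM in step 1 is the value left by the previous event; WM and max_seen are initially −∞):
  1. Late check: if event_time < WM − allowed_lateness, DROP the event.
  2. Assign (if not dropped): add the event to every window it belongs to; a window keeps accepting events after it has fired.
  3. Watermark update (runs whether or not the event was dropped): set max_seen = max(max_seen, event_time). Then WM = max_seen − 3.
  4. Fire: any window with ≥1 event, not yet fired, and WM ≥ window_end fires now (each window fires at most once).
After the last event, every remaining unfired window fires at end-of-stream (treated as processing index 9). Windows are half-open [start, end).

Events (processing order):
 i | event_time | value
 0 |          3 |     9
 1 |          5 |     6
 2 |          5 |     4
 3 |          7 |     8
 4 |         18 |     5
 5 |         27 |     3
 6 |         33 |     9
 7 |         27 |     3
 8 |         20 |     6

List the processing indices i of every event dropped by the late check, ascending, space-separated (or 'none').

8

i=0 t=3 v=9: → [0,12); WM=0
i=1 t=5 v=6: → [0,12); WM=2
i=2 t=5 v=4: → [0,12); WM=2
i=3 t=7 v=8: → [0,12); WM=4
i=4 t=18 v=5: → [12,24); WM=15; [0,12) fires=27
i=5 t=27 v=3: → [24,36); WM=24; [12,24) fires=5
i=6 t=33 v=9: → [24,36); WM=30
i=7 t=27 v=3: → [24,36); WM=30
i=8 t=20 v=6: DROP (t<30-3); WM=30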